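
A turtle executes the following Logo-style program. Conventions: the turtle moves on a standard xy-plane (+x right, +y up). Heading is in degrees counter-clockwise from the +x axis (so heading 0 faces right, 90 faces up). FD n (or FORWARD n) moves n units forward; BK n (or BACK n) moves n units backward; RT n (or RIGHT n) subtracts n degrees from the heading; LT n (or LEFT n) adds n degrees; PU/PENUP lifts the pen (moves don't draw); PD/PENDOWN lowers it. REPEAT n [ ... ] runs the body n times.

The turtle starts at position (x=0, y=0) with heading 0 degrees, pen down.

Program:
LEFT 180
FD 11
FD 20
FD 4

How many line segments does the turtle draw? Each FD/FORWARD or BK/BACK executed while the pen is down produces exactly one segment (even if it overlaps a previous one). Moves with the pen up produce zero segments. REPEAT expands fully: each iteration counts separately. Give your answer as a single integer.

Executing turtle program step by step:
Start: pos=(0,0), heading=0, pen down
LT 180: heading 0 -> 180
FD 11: (0,0) -> (-11,0) [heading=180, draw]
FD 20: (-11,0) -> (-31,0) [heading=180, draw]
FD 4: (-31,0) -> (-35,0) [heading=180, draw]
Final: pos=(-35,0), heading=180, 3 segment(s) drawn
Segments drawn: 3

Answer: 3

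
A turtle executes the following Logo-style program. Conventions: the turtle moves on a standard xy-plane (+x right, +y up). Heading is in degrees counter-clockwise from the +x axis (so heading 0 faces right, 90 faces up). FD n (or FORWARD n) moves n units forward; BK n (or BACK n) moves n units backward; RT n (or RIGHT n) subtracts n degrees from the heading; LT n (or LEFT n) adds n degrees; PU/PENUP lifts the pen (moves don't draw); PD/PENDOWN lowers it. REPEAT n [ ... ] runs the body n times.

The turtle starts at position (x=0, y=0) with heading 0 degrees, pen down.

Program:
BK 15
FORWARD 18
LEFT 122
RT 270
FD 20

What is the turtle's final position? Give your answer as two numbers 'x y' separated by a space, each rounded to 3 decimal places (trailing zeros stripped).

Answer: -13.961 -10.598

Derivation:
Executing turtle program step by step:
Start: pos=(0,0), heading=0, pen down
BK 15: (0,0) -> (-15,0) [heading=0, draw]
FD 18: (-15,0) -> (3,0) [heading=0, draw]
LT 122: heading 0 -> 122
RT 270: heading 122 -> 212
FD 20: (3,0) -> (-13.961,-10.598) [heading=212, draw]
Final: pos=(-13.961,-10.598), heading=212, 3 segment(s) drawn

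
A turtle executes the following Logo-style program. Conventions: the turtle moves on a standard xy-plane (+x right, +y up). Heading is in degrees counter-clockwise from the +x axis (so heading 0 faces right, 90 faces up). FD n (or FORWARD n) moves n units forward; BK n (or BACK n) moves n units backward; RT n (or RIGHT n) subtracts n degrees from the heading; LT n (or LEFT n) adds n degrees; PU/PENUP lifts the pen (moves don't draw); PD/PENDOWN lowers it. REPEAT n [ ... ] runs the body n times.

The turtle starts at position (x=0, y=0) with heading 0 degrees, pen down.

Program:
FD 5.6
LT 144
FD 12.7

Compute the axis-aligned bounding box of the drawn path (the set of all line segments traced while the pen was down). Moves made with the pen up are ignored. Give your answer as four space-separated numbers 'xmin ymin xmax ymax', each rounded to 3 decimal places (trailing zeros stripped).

Executing turtle program step by step:
Start: pos=(0,0), heading=0, pen down
FD 5.6: (0,0) -> (5.6,0) [heading=0, draw]
LT 144: heading 0 -> 144
FD 12.7: (5.6,0) -> (-4.675,7.465) [heading=144, draw]
Final: pos=(-4.675,7.465), heading=144, 2 segment(s) drawn

Segment endpoints: x in {-4.675, 0, 5.6}, y in {0, 7.465}
xmin=-4.675, ymin=0, xmax=5.6, ymax=7.465

Answer: -4.675 0 5.6 7.465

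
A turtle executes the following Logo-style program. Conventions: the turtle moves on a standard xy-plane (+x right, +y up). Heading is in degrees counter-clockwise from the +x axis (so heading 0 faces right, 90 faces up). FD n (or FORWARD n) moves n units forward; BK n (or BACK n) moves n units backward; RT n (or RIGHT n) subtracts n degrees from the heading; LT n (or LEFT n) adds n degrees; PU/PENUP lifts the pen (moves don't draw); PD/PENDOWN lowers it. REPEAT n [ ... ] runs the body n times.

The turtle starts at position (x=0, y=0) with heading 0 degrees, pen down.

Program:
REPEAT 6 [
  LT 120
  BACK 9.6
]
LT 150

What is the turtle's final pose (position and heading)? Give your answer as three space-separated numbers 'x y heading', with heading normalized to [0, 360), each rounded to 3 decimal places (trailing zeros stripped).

Executing turtle program step by step:
Start: pos=(0,0), heading=0, pen down
REPEAT 6 [
  -- iteration 1/6 --
  LT 120: heading 0 -> 120
  BK 9.6: (0,0) -> (4.8,-8.314) [heading=120, draw]
  -- iteration 2/6 --
  LT 120: heading 120 -> 240
  BK 9.6: (4.8,-8.314) -> (9.6,0) [heading=240, draw]
  -- iteration 3/6 --
  LT 120: heading 240 -> 0
  BK 9.6: (9.6,0) -> (0,0) [heading=0, draw]
  -- iteration 4/6 --
  LT 120: heading 0 -> 120
  BK 9.6: (0,0) -> (4.8,-8.314) [heading=120, draw]
  -- iteration 5/6 --
  LT 120: heading 120 -> 240
  BK 9.6: (4.8,-8.314) -> (9.6,0) [heading=240, draw]
  -- iteration 6/6 --
  LT 120: heading 240 -> 0
  BK 9.6: (9.6,0) -> (0,0) [heading=0, draw]
]
LT 150: heading 0 -> 150
Final: pos=(0,0), heading=150, 6 segment(s) drawn

Answer: 0 0 150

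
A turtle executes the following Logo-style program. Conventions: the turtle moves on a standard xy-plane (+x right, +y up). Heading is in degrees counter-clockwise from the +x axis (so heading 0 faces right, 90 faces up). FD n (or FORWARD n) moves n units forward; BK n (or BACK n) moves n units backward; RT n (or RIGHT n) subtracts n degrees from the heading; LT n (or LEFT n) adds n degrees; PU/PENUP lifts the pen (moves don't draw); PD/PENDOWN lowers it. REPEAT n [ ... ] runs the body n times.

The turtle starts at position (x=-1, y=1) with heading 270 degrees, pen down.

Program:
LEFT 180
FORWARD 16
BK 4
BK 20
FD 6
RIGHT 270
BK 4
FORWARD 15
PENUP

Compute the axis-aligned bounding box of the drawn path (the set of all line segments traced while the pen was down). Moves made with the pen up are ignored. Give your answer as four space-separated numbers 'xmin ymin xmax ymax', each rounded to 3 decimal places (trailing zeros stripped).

Answer: -12 -7 3 17

Derivation:
Executing turtle program step by step:
Start: pos=(-1,1), heading=270, pen down
LT 180: heading 270 -> 90
FD 16: (-1,1) -> (-1,17) [heading=90, draw]
BK 4: (-1,17) -> (-1,13) [heading=90, draw]
BK 20: (-1,13) -> (-1,-7) [heading=90, draw]
FD 6: (-1,-7) -> (-1,-1) [heading=90, draw]
RT 270: heading 90 -> 180
BK 4: (-1,-1) -> (3,-1) [heading=180, draw]
FD 15: (3,-1) -> (-12,-1) [heading=180, draw]
PU: pen up
Final: pos=(-12,-1), heading=180, 6 segment(s) drawn

Segment endpoints: x in {-12, -1, -1, -1, -1, -1, 3}, y in {-7, -1, -1, -1, 1, 13, 17}
xmin=-12, ymin=-7, xmax=3, ymax=17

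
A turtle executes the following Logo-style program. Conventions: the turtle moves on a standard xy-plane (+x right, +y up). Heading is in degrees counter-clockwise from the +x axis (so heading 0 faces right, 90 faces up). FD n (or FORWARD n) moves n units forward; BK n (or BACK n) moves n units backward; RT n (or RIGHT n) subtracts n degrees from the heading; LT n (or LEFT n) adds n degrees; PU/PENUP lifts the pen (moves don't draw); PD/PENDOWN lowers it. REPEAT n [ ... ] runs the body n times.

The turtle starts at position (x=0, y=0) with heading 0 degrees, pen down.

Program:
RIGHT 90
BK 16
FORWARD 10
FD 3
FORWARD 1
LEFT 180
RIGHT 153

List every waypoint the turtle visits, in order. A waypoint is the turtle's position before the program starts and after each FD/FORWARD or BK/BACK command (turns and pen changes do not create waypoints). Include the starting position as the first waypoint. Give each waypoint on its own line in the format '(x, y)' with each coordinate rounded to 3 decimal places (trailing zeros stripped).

Executing turtle program step by step:
Start: pos=(0,0), heading=0, pen down
RT 90: heading 0 -> 270
BK 16: (0,0) -> (0,16) [heading=270, draw]
FD 10: (0,16) -> (0,6) [heading=270, draw]
FD 3: (0,6) -> (0,3) [heading=270, draw]
FD 1: (0,3) -> (0,2) [heading=270, draw]
LT 180: heading 270 -> 90
RT 153: heading 90 -> 297
Final: pos=(0,2), heading=297, 4 segment(s) drawn
Waypoints (5 total):
(0, 0)
(0, 16)
(0, 6)
(0, 3)
(0, 2)

Answer: (0, 0)
(0, 16)
(0, 6)
(0, 3)
(0, 2)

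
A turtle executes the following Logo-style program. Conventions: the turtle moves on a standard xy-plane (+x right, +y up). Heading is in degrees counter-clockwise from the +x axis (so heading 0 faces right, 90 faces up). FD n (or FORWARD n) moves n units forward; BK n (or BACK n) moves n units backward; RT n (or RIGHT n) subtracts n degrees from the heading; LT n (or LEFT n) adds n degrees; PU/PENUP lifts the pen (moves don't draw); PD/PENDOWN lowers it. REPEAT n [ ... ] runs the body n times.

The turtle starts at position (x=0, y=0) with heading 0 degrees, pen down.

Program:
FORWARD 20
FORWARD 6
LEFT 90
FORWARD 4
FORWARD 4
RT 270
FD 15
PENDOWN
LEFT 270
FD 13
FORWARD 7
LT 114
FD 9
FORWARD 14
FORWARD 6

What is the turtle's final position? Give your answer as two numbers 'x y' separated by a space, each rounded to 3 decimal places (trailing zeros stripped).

Answer: -15.493 16.205

Derivation:
Executing turtle program step by step:
Start: pos=(0,0), heading=0, pen down
FD 20: (0,0) -> (20,0) [heading=0, draw]
FD 6: (20,0) -> (26,0) [heading=0, draw]
LT 90: heading 0 -> 90
FD 4: (26,0) -> (26,4) [heading=90, draw]
FD 4: (26,4) -> (26,8) [heading=90, draw]
RT 270: heading 90 -> 180
FD 15: (26,8) -> (11,8) [heading=180, draw]
PD: pen down
LT 270: heading 180 -> 90
FD 13: (11,8) -> (11,21) [heading=90, draw]
FD 7: (11,21) -> (11,28) [heading=90, draw]
LT 114: heading 90 -> 204
FD 9: (11,28) -> (2.778,24.339) [heading=204, draw]
FD 14: (2.778,24.339) -> (-10.012,18.645) [heading=204, draw]
FD 6: (-10.012,18.645) -> (-15.493,16.205) [heading=204, draw]
Final: pos=(-15.493,16.205), heading=204, 10 segment(s) drawn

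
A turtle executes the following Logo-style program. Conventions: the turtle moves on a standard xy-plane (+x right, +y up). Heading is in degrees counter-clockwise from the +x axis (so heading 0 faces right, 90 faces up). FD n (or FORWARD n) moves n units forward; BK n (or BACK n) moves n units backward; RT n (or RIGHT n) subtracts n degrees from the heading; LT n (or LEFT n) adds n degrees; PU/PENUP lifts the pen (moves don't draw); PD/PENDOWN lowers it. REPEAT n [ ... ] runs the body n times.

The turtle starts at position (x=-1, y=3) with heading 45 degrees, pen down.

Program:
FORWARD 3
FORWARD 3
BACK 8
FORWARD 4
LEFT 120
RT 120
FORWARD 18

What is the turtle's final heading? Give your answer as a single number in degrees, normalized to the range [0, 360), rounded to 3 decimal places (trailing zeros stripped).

Executing turtle program step by step:
Start: pos=(-1,3), heading=45, pen down
FD 3: (-1,3) -> (1.121,5.121) [heading=45, draw]
FD 3: (1.121,5.121) -> (3.243,7.243) [heading=45, draw]
BK 8: (3.243,7.243) -> (-2.414,1.586) [heading=45, draw]
FD 4: (-2.414,1.586) -> (0.414,4.414) [heading=45, draw]
LT 120: heading 45 -> 165
RT 120: heading 165 -> 45
FD 18: (0.414,4.414) -> (13.142,17.142) [heading=45, draw]
Final: pos=(13.142,17.142), heading=45, 5 segment(s) drawn

Answer: 45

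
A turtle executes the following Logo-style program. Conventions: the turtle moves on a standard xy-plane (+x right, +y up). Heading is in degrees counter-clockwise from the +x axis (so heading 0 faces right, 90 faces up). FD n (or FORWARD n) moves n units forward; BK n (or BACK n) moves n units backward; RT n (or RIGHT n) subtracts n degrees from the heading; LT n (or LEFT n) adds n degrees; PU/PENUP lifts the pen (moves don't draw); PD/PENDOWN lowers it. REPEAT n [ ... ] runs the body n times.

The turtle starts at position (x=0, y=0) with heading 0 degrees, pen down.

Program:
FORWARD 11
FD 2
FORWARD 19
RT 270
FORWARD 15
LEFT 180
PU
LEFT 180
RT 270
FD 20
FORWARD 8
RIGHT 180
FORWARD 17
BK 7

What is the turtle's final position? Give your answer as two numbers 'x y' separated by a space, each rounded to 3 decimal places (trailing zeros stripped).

Executing turtle program step by step:
Start: pos=(0,0), heading=0, pen down
FD 11: (0,0) -> (11,0) [heading=0, draw]
FD 2: (11,0) -> (13,0) [heading=0, draw]
FD 19: (13,0) -> (32,0) [heading=0, draw]
RT 270: heading 0 -> 90
FD 15: (32,0) -> (32,15) [heading=90, draw]
LT 180: heading 90 -> 270
PU: pen up
LT 180: heading 270 -> 90
RT 270: heading 90 -> 180
FD 20: (32,15) -> (12,15) [heading=180, move]
FD 8: (12,15) -> (4,15) [heading=180, move]
RT 180: heading 180 -> 0
FD 17: (4,15) -> (21,15) [heading=0, move]
BK 7: (21,15) -> (14,15) [heading=0, move]
Final: pos=(14,15), heading=0, 4 segment(s) drawn

Answer: 14 15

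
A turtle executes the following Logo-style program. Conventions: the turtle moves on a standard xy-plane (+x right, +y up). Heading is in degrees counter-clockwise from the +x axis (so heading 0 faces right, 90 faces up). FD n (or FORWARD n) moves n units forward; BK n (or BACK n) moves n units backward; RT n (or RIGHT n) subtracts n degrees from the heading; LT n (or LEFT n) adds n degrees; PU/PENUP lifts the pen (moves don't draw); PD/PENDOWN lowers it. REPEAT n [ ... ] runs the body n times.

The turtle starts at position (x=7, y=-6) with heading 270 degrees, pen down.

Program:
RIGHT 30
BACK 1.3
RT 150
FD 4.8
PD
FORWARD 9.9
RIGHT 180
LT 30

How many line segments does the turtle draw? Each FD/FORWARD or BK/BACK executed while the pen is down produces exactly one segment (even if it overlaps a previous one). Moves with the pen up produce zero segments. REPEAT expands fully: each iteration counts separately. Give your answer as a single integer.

Executing turtle program step by step:
Start: pos=(7,-6), heading=270, pen down
RT 30: heading 270 -> 240
BK 1.3: (7,-6) -> (7.65,-4.874) [heading=240, draw]
RT 150: heading 240 -> 90
FD 4.8: (7.65,-4.874) -> (7.65,-0.074) [heading=90, draw]
PD: pen down
FD 9.9: (7.65,-0.074) -> (7.65,9.826) [heading=90, draw]
RT 180: heading 90 -> 270
LT 30: heading 270 -> 300
Final: pos=(7.65,9.826), heading=300, 3 segment(s) drawn
Segments drawn: 3

Answer: 3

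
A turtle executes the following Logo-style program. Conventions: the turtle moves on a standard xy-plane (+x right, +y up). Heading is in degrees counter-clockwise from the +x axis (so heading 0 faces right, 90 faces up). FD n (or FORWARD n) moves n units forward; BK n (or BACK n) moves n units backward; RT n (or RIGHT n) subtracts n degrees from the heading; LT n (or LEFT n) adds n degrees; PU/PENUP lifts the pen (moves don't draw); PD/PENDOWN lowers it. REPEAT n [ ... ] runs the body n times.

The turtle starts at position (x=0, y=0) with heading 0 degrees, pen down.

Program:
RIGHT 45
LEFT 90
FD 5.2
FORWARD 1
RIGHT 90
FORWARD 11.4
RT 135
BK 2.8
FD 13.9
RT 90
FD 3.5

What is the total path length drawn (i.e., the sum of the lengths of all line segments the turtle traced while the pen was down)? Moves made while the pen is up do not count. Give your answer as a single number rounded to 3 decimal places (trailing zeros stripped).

Answer: 37.8

Derivation:
Executing turtle program step by step:
Start: pos=(0,0), heading=0, pen down
RT 45: heading 0 -> 315
LT 90: heading 315 -> 45
FD 5.2: (0,0) -> (3.677,3.677) [heading=45, draw]
FD 1: (3.677,3.677) -> (4.384,4.384) [heading=45, draw]
RT 90: heading 45 -> 315
FD 11.4: (4.384,4.384) -> (12.445,-3.677) [heading=315, draw]
RT 135: heading 315 -> 180
BK 2.8: (12.445,-3.677) -> (15.245,-3.677) [heading=180, draw]
FD 13.9: (15.245,-3.677) -> (1.345,-3.677) [heading=180, draw]
RT 90: heading 180 -> 90
FD 3.5: (1.345,-3.677) -> (1.345,-0.177) [heading=90, draw]
Final: pos=(1.345,-0.177), heading=90, 6 segment(s) drawn

Segment lengths:
  seg 1: (0,0) -> (3.677,3.677), length = 5.2
  seg 2: (3.677,3.677) -> (4.384,4.384), length = 1
  seg 3: (4.384,4.384) -> (12.445,-3.677), length = 11.4
  seg 4: (12.445,-3.677) -> (15.245,-3.677), length = 2.8
  seg 5: (15.245,-3.677) -> (1.345,-3.677), length = 13.9
  seg 6: (1.345,-3.677) -> (1.345,-0.177), length = 3.5
Total = 37.8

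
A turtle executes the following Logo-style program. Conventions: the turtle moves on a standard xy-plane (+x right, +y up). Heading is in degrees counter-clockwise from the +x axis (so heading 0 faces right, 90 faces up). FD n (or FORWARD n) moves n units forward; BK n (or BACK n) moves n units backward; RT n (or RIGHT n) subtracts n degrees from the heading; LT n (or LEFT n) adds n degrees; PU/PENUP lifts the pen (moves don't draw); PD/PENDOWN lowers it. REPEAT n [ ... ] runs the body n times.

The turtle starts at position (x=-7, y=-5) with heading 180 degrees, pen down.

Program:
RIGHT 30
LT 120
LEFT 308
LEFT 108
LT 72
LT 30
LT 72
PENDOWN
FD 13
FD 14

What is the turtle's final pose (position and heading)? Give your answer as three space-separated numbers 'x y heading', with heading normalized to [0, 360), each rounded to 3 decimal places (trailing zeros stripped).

Executing turtle program step by step:
Start: pos=(-7,-5), heading=180, pen down
RT 30: heading 180 -> 150
LT 120: heading 150 -> 270
LT 308: heading 270 -> 218
LT 108: heading 218 -> 326
LT 72: heading 326 -> 38
LT 30: heading 38 -> 68
LT 72: heading 68 -> 140
PD: pen down
FD 13: (-7,-5) -> (-16.959,3.356) [heading=140, draw]
FD 14: (-16.959,3.356) -> (-27.683,12.355) [heading=140, draw]
Final: pos=(-27.683,12.355), heading=140, 2 segment(s) drawn

Answer: -27.683 12.355 140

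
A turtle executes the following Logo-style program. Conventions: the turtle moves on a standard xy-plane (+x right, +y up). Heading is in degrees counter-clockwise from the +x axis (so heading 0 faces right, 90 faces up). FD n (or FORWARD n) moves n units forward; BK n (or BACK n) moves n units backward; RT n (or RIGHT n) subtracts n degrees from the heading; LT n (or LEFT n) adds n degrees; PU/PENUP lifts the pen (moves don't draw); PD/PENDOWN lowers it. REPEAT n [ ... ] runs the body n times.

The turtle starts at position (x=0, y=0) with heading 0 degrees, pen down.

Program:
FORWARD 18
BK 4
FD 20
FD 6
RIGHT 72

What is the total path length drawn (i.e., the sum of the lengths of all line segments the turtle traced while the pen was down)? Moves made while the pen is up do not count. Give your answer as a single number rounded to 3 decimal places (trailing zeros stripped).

Answer: 48

Derivation:
Executing turtle program step by step:
Start: pos=(0,0), heading=0, pen down
FD 18: (0,0) -> (18,0) [heading=0, draw]
BK 4: (18,0) -> (14,0) [heading=0, draw]
FD 20: (14,0) -> (34,0) [heading=0, draw]
FD 6: (34,0) -> (40,0) [heading=0, draw]
RT 72: heading 0 -> 288
Final: pos=(40,0), heading=288, 4 segment(s) drawn

Segment lengths:
  seg 1: (0,0) -> (18,0), length = 18
  seg 2: (18,0) -> (14,0), length = 4
  seg 3: (14,0) -> (34,0), length = 20
  seg 4: (34,0) -> (40,0), length = 6
Total = 48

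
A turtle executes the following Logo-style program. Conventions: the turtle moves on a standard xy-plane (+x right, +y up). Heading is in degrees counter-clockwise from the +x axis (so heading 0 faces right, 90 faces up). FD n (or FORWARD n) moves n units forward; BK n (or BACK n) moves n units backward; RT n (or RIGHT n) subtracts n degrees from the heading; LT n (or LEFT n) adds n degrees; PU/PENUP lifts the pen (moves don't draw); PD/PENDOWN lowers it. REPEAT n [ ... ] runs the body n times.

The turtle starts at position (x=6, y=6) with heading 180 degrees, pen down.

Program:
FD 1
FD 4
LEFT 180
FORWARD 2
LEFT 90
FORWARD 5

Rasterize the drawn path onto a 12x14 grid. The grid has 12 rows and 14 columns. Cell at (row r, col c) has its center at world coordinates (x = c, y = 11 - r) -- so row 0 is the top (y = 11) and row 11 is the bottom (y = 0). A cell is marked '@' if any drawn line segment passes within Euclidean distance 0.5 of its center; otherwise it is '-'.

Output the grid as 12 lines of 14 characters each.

Answer: ---@----------
---@----------
---@----------
---@----------
---@----------
-@@@@@@-------
--------------
--------------
--------------
--------------
--------------
--------------

Derivation:
Segment 0: (6,6) -> (5,6)
Segment 1: (5,6) -> (1,6)
Segment 2: (1,6) -> (3,6)
Segment 3: (3,6) -> (3,11)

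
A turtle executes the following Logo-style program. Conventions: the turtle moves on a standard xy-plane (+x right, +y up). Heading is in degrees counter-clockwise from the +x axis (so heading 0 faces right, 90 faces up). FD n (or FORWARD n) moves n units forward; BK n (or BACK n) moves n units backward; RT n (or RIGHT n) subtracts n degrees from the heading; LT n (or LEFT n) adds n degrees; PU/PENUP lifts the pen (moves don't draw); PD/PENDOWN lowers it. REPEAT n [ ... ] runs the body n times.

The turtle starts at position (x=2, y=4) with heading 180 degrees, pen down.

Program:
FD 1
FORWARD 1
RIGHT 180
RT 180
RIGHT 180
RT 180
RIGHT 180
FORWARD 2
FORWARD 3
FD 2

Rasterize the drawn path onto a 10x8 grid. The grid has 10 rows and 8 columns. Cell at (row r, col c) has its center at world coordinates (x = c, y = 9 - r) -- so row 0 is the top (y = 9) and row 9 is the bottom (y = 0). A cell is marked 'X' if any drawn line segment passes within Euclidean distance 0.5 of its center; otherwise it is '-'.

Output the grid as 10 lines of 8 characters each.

Answer: --------
--------
--------
--------
--------
XXXXXXXX
--------
--------
--------
--------

Derivation:
Segment 0: (2,4) -> (1,4)
Segment 1: (1,4) -> (0,4)
Segment 2: (0,4) -> (2,4)
Segment 3: (2,4) -> (5,4)
Segment 4: (5,4) -> (7,4)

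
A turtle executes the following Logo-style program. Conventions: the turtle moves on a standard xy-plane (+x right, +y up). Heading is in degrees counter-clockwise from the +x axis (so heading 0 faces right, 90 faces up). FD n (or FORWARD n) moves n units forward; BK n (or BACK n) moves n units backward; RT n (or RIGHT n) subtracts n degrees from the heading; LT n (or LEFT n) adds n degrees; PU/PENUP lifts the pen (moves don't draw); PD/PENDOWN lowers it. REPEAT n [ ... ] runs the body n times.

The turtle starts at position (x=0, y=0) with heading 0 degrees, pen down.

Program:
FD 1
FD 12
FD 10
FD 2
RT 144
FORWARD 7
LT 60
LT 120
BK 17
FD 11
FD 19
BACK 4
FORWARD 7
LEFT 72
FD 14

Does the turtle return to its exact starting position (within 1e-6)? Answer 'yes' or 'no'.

Answer: no

Derivation:
Executing turtle program step by step:
Start: pos=(0,0), heading=0, pen down
FD 1: (0,0) -> (1,0) [heading=0, draw]
FD 12: (1,0) -> (13,0) [heading=0, draw]
FD 10: (13,0) -> (23,0) [heading=0, draw]
FD 2: (23,0) -> (25,0) [heading=0, draw]
RT 144: heading 0 -> 216
FD 7: (25,0) -> (19.337,-4.114) [heading=216, draw]
LT 60: heading 216 -> 276
LT 120: heading 276 -> 36
BK 17: (19.337,-4.114) -> (5.584,-14.107) [heading=36, draw]
FD 11: (5.584,-14.107) -> (14.483,-7.641) [heading=36, draw]
FD 19: (14.483,-7.641) -> (29.854,3.527) [heading=36, draw]
BK 4: (29.854,3.527) -> (26.618,1.176) [heading=36, draw]
FD 7: (26.618,1.176) -> (32.281,5.29) [heading=36, draw]
LT 72: heading 36 -> 108
FD 14: (32.281,5.29) -> (27.955,18.605) [heading=108, draw]
Final: pos=(27.955,18.605), heading=108, 11 segment(s) drawn

Start position: (0, 0)
Final position: (27.955, 18.605)
Distance = 33.58; >= 1e-6 -> NOT closed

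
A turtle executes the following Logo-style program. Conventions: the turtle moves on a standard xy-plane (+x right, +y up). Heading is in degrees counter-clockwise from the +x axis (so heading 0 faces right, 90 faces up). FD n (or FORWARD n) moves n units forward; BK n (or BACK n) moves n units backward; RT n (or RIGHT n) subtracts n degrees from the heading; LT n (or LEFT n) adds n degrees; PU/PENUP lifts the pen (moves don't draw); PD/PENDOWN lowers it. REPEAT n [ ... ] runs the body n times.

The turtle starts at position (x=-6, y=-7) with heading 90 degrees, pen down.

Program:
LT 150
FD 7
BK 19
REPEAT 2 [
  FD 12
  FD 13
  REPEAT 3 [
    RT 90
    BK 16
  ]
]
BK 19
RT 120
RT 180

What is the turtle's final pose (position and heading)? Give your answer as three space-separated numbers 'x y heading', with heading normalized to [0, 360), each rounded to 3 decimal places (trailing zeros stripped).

Executing turtle program step by step:
Start: pos=(-6,-7), heading=90, pen down
LT 150: heading 90 -> 240
FD 7: (-6,-7) -> (-9.5,-13.062) [heading=240, draw]
BK 19: (-9.5,-13.062) -> (0,3.392) [heading=240, draw]
REPEAT 2 [
  -- iteration 1/2 --
  FD 12: (0,3.392) -> (-6,-7) [heading=240, draw]
  FD 13: (-6,-7) -> (-12.5,-18.258) [heading=240, draw]
  REPEAT 3 [
    -- iteration 1/3 --
    RT 90: heading 240 -> 150
    BK 16: (-12.5,-18.258) -> (1.356,-26.258) [heading=150, draw]
    -- iteration 2/3 --
    RT 90: heading 150 -> 60
    BK 16: (1.356,-26.258) -> (-6.644,-40.115) [heading=60, draw]
    -- iteration 3/3 --
    RT 90: heading 60 -> 330
    BK 16: (-6.644,-40.115) -> (-20.5,-32.115) [heading=330, draw]
  ]
  -- iteration 2/2 --
  FD 12: (-20.5,-32.115) -> (-10.108,-38.115) [heading=330, draw]
  FD 13: (-10.108,-38.115) -> (1.151,-44.615) [heading=330, draw]
  REPEAT 3 [
    -- iteration 1/3 --
    RT 90: heading 330 -> 240
    BK 16: (1.151,-44.615) -> (9.151,-30.758) [heading=240, draw]
    -- iteration 2/3 --
    RT 90: heading 240 -> 150
    BK 16: (9.151,-30.758) -> (23.007,-38.758) [heading=150, draw]
    -- iteration 3/3 --
    RT 90: heading 150 -> 60
    BK 16: (23.007,-38.758) -> (15.007,-52.615) [heading=60, draw]
  ]
]
BK 19: (15.007,-52.615) -> (5.507,-69.069) [heading=60, draw]
RT 120: heading 60 -> 300
RT 180: heading 300 -> 120
Final: pos=(5.507,-69.069), heading=120, 13 segment(s) drawn

Answer: 5.507 -69.069 120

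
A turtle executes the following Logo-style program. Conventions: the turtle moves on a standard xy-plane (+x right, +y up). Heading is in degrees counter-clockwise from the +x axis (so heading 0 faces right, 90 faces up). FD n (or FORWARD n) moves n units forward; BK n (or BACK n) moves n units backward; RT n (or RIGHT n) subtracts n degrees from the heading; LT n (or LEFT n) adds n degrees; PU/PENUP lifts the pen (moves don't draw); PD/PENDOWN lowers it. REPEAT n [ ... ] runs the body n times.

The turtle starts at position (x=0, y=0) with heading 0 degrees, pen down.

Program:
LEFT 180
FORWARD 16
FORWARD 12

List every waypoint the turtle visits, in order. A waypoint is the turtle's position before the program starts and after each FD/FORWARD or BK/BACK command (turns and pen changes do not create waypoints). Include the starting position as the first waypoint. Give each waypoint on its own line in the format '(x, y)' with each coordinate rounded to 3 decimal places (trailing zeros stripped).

Executing turtle program step by step:
Start: pos=(0,0), heading=0, pen down
LT 180: heading 0 -> 180
FD 16: (0,0) -> (-16,0) [heading=180, draw]
FD 12: (-16,0) -> (-28,0) [heading=180, draw]
Final: pos=(-28,0), heading=180, 2 segment(s) drawn
Waypoints (3 total):
(0, 0)
(-16, 0)
(-28, 0)

Answer: (0, 0)
(-16, 0)
(-28, 0)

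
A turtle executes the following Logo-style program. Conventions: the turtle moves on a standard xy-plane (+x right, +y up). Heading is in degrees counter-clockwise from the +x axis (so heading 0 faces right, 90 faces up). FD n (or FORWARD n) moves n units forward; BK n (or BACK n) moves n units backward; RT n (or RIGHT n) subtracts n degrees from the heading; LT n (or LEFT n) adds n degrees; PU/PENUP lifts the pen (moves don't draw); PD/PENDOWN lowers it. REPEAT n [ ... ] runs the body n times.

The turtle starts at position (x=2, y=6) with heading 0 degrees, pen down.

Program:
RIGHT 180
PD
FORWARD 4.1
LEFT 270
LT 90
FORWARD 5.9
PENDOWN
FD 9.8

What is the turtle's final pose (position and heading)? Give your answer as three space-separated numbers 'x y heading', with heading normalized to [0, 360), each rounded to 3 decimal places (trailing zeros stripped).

Executing turtle program step by step:
Start: pos=(2,6), heading=0, pen down
RT 180: heading 0 -> 180
PD: pen down
FD 4.1: (2,6) -> (-2.1,6) [heading=180, draw]
LT 270: heading 180 -> 90
LT 90: heading 90 -> 180
FD 5.9: (-2.1,6) -> (-8,6) [heading=180, draw]
PD: pen down
FD 9.8: (-8,6) -> (-17.8,6) [heading=180, draw]
Final: pos=(-17.8,6), heading=180, 3 segment(s) drawn

Answer: -17.8 6 180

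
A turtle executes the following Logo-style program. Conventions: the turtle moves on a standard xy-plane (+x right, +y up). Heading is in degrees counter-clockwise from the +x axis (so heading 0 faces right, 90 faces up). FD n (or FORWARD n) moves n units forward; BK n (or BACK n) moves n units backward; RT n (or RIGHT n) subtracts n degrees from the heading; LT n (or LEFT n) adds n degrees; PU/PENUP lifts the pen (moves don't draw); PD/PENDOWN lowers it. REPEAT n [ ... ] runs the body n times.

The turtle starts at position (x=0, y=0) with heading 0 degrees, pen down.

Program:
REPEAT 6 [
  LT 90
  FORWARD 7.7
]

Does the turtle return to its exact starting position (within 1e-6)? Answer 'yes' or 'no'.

Executing turtle program step by step:
Start: pos=(0,0), heading=0, pen down
REPEAT 6 [
  -- iteration 1/6 --
  LT 90: heading 0 -> 90
  FD 7.7: (0,0) -> (0,7.7) [heading=90, draw]
  -- iteration 2/6 --
  LT 90: heading 90 -> 180
  FD 7.7: (0,7.7) -> (-7.7,7.7) [heading=180, draw]
  -- iteration 3/6 --
  LT 90: heading 180 -> 270
  FD 7.7: (-7.7,7.7) -> (-7.7,0) [heading=270, draw]
  -- iteration 4/6 --
  LT 90: heading 270 -> 0
  FD 7.7: (-7.7,0) -> (0,0) [heading=0, draw]
  -- iteration 5/6 --
  LT 90: heading 0 -> 90
  FD 7.7: (0,0) -> (0,7.7) [heading=90, draw]
  -- iteration 6/6 --
  LT 90: heading 90 -> 180
  FD 7.7: (0,7.7) -> (-7.7,7.7) [heading=180, draw]
]
Final: pos=(-7.7,7.7), heading=180, 6 segment(s) drawn

Start position: (0, 0)
Final position: (-7.7, 7.7)
Distance = 10.889; >= 1e-6 -> NOT closed

Answer: no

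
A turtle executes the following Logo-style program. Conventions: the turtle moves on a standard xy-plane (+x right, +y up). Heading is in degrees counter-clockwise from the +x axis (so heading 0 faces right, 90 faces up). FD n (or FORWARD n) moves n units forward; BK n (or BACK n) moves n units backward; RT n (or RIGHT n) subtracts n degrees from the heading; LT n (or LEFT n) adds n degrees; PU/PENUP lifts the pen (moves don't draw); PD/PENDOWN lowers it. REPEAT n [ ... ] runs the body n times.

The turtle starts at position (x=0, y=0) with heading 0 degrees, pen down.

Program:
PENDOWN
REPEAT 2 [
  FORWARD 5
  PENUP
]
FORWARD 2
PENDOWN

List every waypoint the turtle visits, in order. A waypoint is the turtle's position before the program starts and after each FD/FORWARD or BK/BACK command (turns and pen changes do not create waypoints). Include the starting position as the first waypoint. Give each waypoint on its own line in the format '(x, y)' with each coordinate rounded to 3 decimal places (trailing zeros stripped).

Answer: (0, 0)
(5, 0)
(10, 0)
(12, 0)

Derivation:
Executing turtle program step by step:
Start: pos=(0,0), heading=0, pen down
PD: pen down
REPEAT 2 [
  -- iteration 1/2 --
  FD 5: (0,0) -> (5,0) [heading=0, draw]
  PU: pen up
  -- iteration 2/2 --
  FD 5: (5,0) -> (10,0) [heading=0, move]
  PU: pen up
]
FD 2: (10,0) -> (12,0) [heading=0, move]
PD: pen down
Final: pos=(12,0), heading=0, 1 segment(s) drawn
Waypoints (4 total):
(0, 0)
(5, 0)
(10, 0)
(12, 0)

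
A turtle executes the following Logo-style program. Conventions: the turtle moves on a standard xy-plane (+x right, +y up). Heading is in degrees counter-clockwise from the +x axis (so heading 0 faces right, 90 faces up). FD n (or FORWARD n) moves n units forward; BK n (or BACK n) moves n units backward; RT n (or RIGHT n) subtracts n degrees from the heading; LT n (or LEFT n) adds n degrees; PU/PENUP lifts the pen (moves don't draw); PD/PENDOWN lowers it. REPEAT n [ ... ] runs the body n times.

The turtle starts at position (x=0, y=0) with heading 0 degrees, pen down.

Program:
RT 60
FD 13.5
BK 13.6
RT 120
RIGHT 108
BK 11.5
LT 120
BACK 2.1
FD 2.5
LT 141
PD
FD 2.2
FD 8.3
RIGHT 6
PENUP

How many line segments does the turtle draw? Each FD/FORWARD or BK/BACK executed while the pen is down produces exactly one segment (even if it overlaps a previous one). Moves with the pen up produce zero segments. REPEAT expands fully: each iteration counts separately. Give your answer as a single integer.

Executing turtle program step by step:
Start: pos=(0,0), heading=0, pen down
RT 60: heading 0 -> 300
FD 13.5: (0,0) -> (6.75,-11.691) [heading=300, draw]
BK 13.6: (6.75,-11.691) -> (-0.05,0.087) [heading=300, draw]
RT 120: heading 300 -> 180
RT 108: heading 180 -> 72
BK 11.5: (-0.05,0.087) -> (-3.604,-10.851) [heading=72, draw]
LT 120: heading 72 -> 192
BK 2.1: (-3.604,-10.851) -> (-1.55,-10.414) [heading=192, draw]
FD 2.5: (-1.55,-10.414) -> (-3.995,-10.934) [heading=192, draw]
LT 141: heading 192 -> 333
PD: pen down
FD 2.2: (-3.995,-10.934) -> (-2.035,-11.932) [heading=333, draw]
FD 8.3: (-2.035,-11.932) -> (5.361,-15.701) [heading=333, draw]
RT 6: heading 333 -> 327
PU: pen up
Final: pos=(5.361,-15.701), heading=327, 7 segment(s) drawn
Segments drawn: 7

Answer: 7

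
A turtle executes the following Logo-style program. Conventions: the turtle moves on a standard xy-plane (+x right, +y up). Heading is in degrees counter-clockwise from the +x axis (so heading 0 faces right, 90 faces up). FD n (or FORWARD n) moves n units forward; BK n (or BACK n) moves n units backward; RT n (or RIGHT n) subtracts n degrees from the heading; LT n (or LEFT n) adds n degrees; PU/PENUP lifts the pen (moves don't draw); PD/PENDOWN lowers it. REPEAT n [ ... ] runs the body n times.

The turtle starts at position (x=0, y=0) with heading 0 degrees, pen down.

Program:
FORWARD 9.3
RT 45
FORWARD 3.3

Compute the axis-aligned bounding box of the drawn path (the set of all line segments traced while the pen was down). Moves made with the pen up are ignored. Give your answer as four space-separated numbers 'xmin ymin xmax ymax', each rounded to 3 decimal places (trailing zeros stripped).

Answer: 0 -2.333 11.633 0

Derivation:
Executing turtle program step by step:
Start: pos=(0,0), heading=0, pen down
FD 9.3: (0,0) -> (9.3,0) [heading=0, draw]
RT 45: heading 0 -> 315
FD 3.3: (9.3,0) -> (11.633,-2.333) [heading=315, draw]
Final: pos=(11.633,-2.333), heading=315, 2 segment(s) drawn

Segment endpoints: x in {0, 9.3, 11.633}, y in {-2.333, 0}
xmin=0, ymin=-2.333, xmax=11.633, ymax=0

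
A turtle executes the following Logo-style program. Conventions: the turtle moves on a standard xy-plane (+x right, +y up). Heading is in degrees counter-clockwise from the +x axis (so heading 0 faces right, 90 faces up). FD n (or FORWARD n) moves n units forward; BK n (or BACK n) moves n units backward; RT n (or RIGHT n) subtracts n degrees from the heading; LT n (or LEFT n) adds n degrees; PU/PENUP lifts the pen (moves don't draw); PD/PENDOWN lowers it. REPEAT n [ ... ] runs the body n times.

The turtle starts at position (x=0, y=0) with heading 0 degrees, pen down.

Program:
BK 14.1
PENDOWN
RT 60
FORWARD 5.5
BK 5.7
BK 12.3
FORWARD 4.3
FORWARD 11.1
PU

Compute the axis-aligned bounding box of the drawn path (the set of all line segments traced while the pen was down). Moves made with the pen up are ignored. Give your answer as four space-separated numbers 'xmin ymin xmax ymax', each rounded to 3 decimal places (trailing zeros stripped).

Answer: -20.35 -4.763 0 10.825

Derivation:
Executing turtle program step by step:
Start: pos=(0,0), heading=0, pen down
BK 14.1: (0,0) -> (-14.1,0) [heading=0, draw]
PD: pen down
RT 60: heading 0 -> 300
FD 5.5: (-14.1,0) -> (-11.35,-4.763) [heading=300, draw]
BK 5.7: (-11.35,-4.763) -> (-14.2,0.173) [heading=300, draw]
BK 12.3: (-14.2,0.173) -> (-20.35,10.825) [heading=300, draw]
FD 4.3: (-20.35,10.825) -> (-18.2,7.101) [heading=300, draw]
FD 11.1: (-18.2,7.101) -> (-12.65,-2.511) [heading=300, draw]
PU: pen up
Final: pos=(-12.65,-2.511), heading=300, 6 segment(s) drawn

Segment endpoints: x in {-20.35, -18.2, -14.2, -14.1, -12.65, -11.35, 0}, y in {-4.763, -2.511, 0, 0.173, 7.101, 10.825}
xmin=-20.35, ymin=-4.763, xmax=0, ymax=10.825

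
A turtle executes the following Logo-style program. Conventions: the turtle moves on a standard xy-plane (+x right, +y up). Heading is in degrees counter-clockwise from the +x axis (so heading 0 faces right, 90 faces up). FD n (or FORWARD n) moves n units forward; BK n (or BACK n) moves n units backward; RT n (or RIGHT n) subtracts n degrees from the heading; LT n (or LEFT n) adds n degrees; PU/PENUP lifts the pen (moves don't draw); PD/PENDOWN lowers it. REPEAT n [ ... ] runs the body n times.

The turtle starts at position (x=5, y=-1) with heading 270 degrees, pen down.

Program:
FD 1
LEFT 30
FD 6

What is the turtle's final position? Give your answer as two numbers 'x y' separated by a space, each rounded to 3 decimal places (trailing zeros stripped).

Executing turtle program step by step:
Start: pos=(5,-1), heading=270, pen down
FD 1: (5,-1) -> (5,-2) [heading=270, draw]
LT 30: heading 270 -> 300
FD 6: (5,-2) -> (8,-7.196) [heading=300, draw]
Final: pos=(8,-7.196), heading=300, 2 segment(s) drawn

Answer: 8 -7.196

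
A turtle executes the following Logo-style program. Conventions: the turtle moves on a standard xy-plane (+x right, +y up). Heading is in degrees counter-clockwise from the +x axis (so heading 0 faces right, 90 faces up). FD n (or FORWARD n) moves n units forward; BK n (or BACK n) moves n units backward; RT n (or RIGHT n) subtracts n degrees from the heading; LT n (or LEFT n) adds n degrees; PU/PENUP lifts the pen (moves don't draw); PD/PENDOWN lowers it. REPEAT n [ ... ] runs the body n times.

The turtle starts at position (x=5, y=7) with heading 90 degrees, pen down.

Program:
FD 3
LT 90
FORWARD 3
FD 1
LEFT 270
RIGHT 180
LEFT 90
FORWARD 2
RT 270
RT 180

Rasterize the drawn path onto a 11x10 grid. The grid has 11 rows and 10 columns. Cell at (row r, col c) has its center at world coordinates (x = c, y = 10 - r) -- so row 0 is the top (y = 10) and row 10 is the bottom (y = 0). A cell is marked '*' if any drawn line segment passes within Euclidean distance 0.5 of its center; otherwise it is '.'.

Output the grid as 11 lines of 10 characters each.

Answer: .*****....
.....*....
.....*....
.....*....
..........
..........
..........
..........
..........
..........
..........

Derivation:
Segment 0: (5,7) -> (5,10)
Segment 1: (5,10) -> (2,10)
Segment 2: (2,10) -> (1,10)
Segment 3: (1,10) -> (3,10)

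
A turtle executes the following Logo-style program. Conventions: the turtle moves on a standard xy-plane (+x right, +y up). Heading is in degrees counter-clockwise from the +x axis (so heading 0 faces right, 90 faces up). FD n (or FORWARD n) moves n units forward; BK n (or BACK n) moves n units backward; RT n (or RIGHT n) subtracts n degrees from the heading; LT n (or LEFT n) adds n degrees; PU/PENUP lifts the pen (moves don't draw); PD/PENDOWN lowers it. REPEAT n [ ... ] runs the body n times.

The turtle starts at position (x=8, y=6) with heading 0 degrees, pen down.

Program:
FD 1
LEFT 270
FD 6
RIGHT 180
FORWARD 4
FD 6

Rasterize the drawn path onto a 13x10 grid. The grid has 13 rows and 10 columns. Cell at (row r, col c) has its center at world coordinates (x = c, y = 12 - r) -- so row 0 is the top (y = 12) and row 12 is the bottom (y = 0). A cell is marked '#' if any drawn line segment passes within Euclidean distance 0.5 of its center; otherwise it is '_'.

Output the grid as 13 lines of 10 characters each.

Segment 0: (8,6) -> (9,6)
Segment 1: (9,6) -> (9,0)
Segment 2: (9,0) -> (9,4)
Segment 3: (9,4) -> (9,10)

Answer: __________
__________
_________#
_________#
_________#
_________#
________##
_________#
_________#
_________#
_________#
_________#
_________#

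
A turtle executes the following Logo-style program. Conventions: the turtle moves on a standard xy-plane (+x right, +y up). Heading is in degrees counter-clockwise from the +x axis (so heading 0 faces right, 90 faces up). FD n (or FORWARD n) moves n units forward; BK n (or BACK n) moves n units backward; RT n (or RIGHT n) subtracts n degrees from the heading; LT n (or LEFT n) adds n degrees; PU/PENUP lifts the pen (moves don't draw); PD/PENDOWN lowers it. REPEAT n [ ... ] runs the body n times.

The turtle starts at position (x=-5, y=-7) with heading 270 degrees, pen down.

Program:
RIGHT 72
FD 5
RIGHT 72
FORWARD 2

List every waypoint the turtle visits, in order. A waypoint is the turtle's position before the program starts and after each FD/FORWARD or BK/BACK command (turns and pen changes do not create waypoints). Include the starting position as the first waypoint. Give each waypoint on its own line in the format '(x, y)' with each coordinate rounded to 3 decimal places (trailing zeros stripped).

Answer: (-5, -7)
(-9.755, -8.545)
(-10.931, -6.927)

Derivation:
Executing turtle program step by step:
Start: pos=(-5,-7), heading=270, pen down
RT 72: heading 270 -> 198
FD 5: (-5,-7) -> (-9.755,-8.545) [heading=198, draw]
RT 72: heading 198 -> 126
FD 2: (-9.755,-8.545) -> (-10.931,-6.927) [heading=126, draw]
Final: pos=(-10.931,-6.927), heading=126, 2 segment(s) drawn
Waypoints (3 total):
(-5, -7)
(-9.755, -8.545)
(-10.931, -6.927)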